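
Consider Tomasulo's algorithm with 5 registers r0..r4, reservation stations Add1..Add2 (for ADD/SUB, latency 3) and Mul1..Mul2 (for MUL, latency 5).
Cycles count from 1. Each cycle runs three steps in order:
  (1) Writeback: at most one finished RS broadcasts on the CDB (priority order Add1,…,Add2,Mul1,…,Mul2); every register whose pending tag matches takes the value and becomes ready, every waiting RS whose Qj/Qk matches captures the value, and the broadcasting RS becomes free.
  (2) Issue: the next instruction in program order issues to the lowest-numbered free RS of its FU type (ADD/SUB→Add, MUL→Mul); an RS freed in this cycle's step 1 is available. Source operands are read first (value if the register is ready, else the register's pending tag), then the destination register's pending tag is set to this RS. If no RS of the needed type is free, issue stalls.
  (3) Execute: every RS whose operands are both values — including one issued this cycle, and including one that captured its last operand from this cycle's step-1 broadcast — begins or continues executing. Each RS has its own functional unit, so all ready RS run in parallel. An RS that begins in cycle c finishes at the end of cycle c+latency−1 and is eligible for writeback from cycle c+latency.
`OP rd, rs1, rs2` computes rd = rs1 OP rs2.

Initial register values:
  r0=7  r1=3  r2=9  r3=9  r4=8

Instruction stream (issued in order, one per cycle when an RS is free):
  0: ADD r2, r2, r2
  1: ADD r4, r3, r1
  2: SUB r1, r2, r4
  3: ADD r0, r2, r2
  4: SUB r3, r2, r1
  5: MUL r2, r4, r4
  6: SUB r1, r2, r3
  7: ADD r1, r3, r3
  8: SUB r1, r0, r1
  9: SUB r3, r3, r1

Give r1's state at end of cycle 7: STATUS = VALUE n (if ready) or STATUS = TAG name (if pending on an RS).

STATUS = TAG Add1

  c1: issue ADD r2<-Add1  regs: r0:7,r1:3,r2:Add1,r3:9,r4:8
  c2: issue ADD r4<-Add2  regs: r0:7,r1:3,r2:Add1,r3:9,r4:Add2
  c3: stall  regs: r0:7,r1:3,r2:Add1,r3:9,r4:Add2
  c4: CDB Add1=18; issue SUB r1<-Add1  regs: r0:7,r1:Add1,r2:18,r3:9,r4:Add2
  c5: CDB Add2=12; issue ADD r0<-Add2  regs: r0:Add2,r1:Add1,r2:18,r3:9,r4:12
  c6: stall  regs: r0:Add2,r1:Add1,r2:18,r3:9,r4:12
  c7: stall  regs: r0:Add2,r1:Add1,r2:18,r3:9,r4:12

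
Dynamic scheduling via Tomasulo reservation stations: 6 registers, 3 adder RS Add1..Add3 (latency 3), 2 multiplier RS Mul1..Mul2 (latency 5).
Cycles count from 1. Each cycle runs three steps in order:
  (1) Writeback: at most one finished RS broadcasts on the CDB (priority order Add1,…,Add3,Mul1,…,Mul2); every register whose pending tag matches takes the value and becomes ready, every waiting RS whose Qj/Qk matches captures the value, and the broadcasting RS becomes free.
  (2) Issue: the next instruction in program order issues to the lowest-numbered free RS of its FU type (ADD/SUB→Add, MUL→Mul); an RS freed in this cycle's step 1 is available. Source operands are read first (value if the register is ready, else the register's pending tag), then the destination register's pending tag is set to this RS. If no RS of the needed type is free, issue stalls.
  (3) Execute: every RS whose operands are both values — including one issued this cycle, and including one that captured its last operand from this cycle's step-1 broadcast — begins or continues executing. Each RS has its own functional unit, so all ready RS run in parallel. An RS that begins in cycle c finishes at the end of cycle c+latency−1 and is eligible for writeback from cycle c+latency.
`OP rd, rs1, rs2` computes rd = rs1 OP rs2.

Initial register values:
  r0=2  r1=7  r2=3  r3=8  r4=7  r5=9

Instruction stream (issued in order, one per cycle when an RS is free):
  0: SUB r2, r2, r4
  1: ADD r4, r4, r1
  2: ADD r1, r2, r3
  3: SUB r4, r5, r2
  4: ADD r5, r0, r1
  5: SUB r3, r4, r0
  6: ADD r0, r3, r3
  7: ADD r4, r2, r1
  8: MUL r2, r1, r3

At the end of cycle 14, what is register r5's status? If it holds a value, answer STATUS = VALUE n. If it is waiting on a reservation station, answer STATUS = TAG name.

cycle 1: issue SUB r2<-Add1 // r0:2,r1:7,r2:Add1,r3:8,r4:7,r5:9
cycle 2: issue ADD r4<-Add2 // r0:2,r1:7,r2:Add1,r3:8,r4:Add2,r5:9
cycle 3: issue ADD r1<-Add3 // r0:2,r1:Add3,r2:Add1,r3:8,r4:Add2,r5:9
cycle 4: CDB Add1=-4; issue SUB r4<-Add1 // r0:2,r1:Add3,r2:-4,r3:8,r4:Add1,r5:9
cycle 5: CDB Add2=14; issue ADD r5<-Add2 // r0:2,r1:Add3,r2:-4,r3:8,r4:Add1,r5:Add2
cycle 6: stall // r0:2,r1:Add3,r2:-4,r3:8,r4:Add1,r5:Add2
cycle 7: CDB Add1=13; issue SUB r3<-Add1 // r0:2,r1:Add3,r2:-4,r3:Add1,r4:13,r5:Add2
cycle 8: CDB Add3=4; issue ADD r0<-Add3 // r0:Add3,r1:4,r2:-4,r3:Add1,r4:13,r5:Add2
cycle 9: stall // r0:Add3,r1:4,r2:-4,r3:Add1,r4:13,r5:Add2
cycle 10: CDB Add1=11; issue ADD r4<-Add1 // r0:Add3,r1:4,r2:-4,r3:11,r4:Add1,r5:Add2
cycle 11: CDB Add2=6; issue MUL r2<-Mul1 // r0:Add3,r1:4,r2:Mul1,r3:11,r4:Add1,r5:6
cycle 12: - // r0:Add3,r1:4,r2:Mul1,r3:11,r4:Add1,r5:6
cycle 13: CDB Add1=0 // r0:Add3,r1:4,r2:Mul1,r3:11,r4:0,r5:6
cycle 14: CDB Add3=22 // r0:22,r1:4,r2:Mul1,r3:11,r4:0,r5:6

STATUS = VALUE 6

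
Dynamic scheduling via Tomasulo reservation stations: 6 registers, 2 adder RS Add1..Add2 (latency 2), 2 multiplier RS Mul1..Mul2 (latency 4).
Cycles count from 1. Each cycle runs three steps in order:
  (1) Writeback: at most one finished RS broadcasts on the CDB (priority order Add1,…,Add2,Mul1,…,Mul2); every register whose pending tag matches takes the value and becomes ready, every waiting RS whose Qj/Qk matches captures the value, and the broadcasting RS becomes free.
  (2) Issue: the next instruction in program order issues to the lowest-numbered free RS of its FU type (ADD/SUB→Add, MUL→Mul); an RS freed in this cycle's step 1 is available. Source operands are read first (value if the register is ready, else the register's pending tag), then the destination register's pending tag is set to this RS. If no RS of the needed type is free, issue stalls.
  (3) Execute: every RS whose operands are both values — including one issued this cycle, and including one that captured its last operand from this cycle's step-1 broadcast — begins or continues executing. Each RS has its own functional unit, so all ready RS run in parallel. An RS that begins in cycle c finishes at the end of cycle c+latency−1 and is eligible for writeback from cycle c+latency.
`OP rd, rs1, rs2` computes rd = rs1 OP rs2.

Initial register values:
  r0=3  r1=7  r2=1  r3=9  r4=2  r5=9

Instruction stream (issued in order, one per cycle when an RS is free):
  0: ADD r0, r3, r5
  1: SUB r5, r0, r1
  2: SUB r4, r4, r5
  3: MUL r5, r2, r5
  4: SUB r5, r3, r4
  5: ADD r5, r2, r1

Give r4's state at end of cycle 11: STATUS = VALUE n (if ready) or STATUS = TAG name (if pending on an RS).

c1: issue ADD r0<-Add1 | r0:Add1,r1:7,r2:1,r3:9,r4:2,r5:9
c2: issue SUB r5<-Add2 | r0:Add1,r1:7,r2:1,r3:9,r4:2,r5:Add2
c3: CDB Add1=18; issue SUB r4<-Add1 | r0:18,r1:7,r2:1,r3:9,r4:Add1,r5:Add2
c4: issue MUL r5<-Mul1 | r0:18,r1:7,r2:1,r3:9,r4:Add1,r5:Mul1
c5: CDB Add2=11; issue SUB r5<-Add2 | r0:18,r1:7,r2:1,r3:9,r4:Add1,r5:Add2
c6: stall | r0:18,r1:7,r2:1,r3:9,r4:Add1,r5:Add2
c7: CDB Add1=-9; issue ADD r5<-Add1 | r0:18,r1:7,r2:1,r3:9,r4:-9,r5:Add1
c8: - | r0:18,r1:7,r2:1,r3:9,r4:-9,r5:Add1
c9: CDB Add1=8 | r0:18,r1:7,r2:1,r3:9,r4:-9,r5:8
c10: CDB Add2=18 | r0:18,r1:7,r2:1,r3:9,r4:-9,r5:8
c11: CDB Mul1=11 | r0:18,r1:7,r2:1,r3:9,r4:-9,r5:8

STATUS = VALUE -9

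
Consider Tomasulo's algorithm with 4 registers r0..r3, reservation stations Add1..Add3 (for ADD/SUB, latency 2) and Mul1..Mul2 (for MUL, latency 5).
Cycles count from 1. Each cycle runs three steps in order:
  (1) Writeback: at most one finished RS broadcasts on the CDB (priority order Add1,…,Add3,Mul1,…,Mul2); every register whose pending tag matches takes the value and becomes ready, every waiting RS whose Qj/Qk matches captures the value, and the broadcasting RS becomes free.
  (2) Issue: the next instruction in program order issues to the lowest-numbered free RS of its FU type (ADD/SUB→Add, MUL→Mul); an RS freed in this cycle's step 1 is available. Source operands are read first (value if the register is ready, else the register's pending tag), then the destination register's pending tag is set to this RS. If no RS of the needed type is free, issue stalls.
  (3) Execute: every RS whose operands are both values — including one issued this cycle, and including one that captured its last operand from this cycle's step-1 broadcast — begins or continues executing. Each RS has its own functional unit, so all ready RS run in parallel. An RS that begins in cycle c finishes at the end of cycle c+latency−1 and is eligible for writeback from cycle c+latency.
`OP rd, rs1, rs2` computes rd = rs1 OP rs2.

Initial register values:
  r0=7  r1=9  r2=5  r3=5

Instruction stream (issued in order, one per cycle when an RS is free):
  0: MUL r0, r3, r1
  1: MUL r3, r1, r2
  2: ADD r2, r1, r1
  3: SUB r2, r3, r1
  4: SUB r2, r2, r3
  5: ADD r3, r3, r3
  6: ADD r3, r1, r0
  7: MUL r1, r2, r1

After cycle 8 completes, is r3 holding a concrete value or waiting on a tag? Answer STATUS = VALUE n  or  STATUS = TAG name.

  c1: issue MUL r0<-Mul1  regs: r0:Mul1,r1:9,r2:5,r3:5
  c2: issue MUL r3<-Mul2  regs: r0:Mul1,r1:9,r2:5,r3:Mul2
  c3: issue ADD r2<-Add1  regs: r0:Mul1,r1:9,r2:Add1,r3:Mul2
  c4: issue SUB r2<-Add2  regs: r0:Mul1,r1:9,r2:Add2,r3:Mul2
  c5: CDB Add1=18; issue SUB r2<-Add1  regs: r0:Mul1,r1:9,r2:Add1,r3:Mul2
  c6: CDB Mul1=45; issue ADD r3<-Add3  regs: r0:45,r1:9,r2:Add1,r3:Add3
  c7: CDB Mul2=45; stall  regs: r0:45,r1:9,r2:Add1,r3:Add3
  c8: stall  regs: r0:45,r1:9,r2:Add1,r3:Add3

STATUS = TAG Add3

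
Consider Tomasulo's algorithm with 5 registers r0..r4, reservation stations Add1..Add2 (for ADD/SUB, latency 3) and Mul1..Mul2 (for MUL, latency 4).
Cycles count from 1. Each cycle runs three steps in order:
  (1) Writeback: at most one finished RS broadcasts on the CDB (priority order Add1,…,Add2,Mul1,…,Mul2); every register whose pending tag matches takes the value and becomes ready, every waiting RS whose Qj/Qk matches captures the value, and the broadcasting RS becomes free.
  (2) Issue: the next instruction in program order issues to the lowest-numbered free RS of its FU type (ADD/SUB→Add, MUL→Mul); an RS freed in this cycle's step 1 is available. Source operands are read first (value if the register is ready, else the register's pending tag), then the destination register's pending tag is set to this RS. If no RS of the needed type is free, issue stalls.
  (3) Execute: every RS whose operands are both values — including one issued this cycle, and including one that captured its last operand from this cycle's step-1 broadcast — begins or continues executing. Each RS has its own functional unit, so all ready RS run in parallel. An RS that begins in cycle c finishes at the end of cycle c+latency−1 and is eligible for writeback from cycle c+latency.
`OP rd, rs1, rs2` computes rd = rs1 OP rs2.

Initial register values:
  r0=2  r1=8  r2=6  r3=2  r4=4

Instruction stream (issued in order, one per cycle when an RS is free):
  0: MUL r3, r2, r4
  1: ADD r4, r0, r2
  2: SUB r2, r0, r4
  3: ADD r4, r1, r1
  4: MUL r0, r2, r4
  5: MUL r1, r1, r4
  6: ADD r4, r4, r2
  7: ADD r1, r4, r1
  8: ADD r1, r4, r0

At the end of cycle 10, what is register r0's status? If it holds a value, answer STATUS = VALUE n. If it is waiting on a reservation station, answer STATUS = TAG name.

c1: issue MUL r3<-Mul1 | r0:2,r1:8,r2:6,r3:Mul1,r4:4
c2: issue ADD r4<-Add1 | r0:2,r1:8,r2:6,r3:Mul1,r4:Add1
c3: issue SUB r2<-Add2 | r0:2,r1:8,r2:Add2,r3:Mul1,r4:Add1
c4: stall | r0:2,r1:8,r2:Add2,r3:Mul1,r4:Add1
c5: CDB Add1=8; issue ADD r4<-Add1 | r0:2,r1:8,r2:Add2,r3:Mul1,r4:Add1
c6: CDB Mul1=24; issue MUL r0<-Mul1 | r0:Mul1,r1:8,r2:Add2,r3:24,r4:Add1
c7: issue MUL r1<-Mul2 | r0:Mul1,r1:Mul2,r2:Add2,r3:24,r4:Add1
c8: CDB Add1=16; issue ADD r4<-Add1 | r0:Mul1,r1:Mul2,r2:Add2,r3:24,r4:Add1
c9: CDB Add2=-6; issue ADD r1<-Add2 | r0:Mul1,r1:Add2,r2:-6,r3:24,r4:Add1
c10: stall | r0:Mul1,r1:Add2,r2:-6,r3:24,r4:Add1

STATUS = TAG Mul1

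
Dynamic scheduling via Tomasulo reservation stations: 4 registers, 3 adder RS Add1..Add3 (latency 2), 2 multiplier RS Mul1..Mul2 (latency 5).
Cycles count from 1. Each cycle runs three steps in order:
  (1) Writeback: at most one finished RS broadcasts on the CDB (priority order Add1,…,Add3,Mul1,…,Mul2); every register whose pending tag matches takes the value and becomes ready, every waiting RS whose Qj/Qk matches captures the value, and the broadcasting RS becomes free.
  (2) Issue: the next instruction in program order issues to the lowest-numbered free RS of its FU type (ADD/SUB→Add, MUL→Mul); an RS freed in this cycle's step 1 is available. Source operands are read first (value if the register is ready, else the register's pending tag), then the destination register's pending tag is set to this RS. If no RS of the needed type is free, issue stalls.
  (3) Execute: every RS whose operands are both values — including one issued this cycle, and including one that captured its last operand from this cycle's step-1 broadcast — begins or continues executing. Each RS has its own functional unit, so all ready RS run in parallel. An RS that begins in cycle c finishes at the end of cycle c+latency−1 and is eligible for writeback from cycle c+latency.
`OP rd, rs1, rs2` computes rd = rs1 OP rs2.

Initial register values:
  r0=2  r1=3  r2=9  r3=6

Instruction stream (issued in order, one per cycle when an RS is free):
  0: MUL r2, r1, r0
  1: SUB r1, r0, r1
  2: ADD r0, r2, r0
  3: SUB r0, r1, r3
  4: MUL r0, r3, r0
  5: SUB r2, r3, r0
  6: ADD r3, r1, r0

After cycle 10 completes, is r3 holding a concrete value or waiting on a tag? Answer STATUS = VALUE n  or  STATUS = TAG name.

  c1: issue MUL r2<-Mul1  regs: r0:2,r1:3,r2:Mul1,r3:6
  c2: issue SUB r1<-Add1  regs: r0:2,r1:Add1,r2:Mul1,r3:6
  c3: issue ADD r0<-Add2  regs: r0:Add2,r1:Add1,r2:Mul1,r3:6
  c4: CDB Add1=-1; issue SUB r0<-Add1  regs: r0:Add1,r1:-1,r2:Mul1,r3:6
  c5: issue MUL r0<-Mul2  regs: r0:Mul2,r1:-1,r2:Mul1,r3:6
  c6: CDB Add1=-7; issue SUB r2<-Add1  regs: r0:Mul2,r1:-1,r2:Add1,r3:6
  c7: CDB Mul1=6; issue ADD r3<-Add3  regs: r0:Mul2,r1:-1,r2:Add1,r3:Add3
  c8: -  regs: r0:Mul2,r1:-1,r2:Add1,r3:Add3
  c9: CDB Add2=8  regs: r0:Mul2,r1:-1,r2:Add1,r3:Add3
  c10: -  regs: r0:Mul2,r1:-1,r2:Add1,r3:Add3

STATUS = TAG Add3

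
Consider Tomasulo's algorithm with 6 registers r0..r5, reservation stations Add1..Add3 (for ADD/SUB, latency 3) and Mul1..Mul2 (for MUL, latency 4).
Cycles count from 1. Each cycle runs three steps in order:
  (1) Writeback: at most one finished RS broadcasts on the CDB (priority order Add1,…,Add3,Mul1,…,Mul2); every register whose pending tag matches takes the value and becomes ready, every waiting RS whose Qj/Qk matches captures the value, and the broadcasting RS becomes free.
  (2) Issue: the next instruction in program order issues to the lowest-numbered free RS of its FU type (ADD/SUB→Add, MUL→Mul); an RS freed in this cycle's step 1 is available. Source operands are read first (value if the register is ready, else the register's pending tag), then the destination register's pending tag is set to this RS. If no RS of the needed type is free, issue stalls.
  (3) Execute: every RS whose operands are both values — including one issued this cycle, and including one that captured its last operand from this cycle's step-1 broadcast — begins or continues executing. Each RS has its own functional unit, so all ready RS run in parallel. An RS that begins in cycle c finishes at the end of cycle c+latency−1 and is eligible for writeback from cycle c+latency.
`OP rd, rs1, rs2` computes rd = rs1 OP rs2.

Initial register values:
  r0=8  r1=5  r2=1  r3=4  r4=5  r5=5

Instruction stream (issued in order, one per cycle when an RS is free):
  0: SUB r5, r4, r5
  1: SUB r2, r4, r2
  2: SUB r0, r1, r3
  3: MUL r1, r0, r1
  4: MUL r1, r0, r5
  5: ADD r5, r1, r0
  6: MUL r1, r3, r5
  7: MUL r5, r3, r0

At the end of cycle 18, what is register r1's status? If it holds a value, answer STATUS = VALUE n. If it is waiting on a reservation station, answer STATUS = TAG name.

c1: issue SUB r5<-Add1 | r0:8,r1:5,r2:1,r3:4,r4:5,r5:Add1
c2: issue SUB r2<-Add2 | r0:8,r1:5,r2:Add2,r3:4,r4:5,r5:Add1
c3: issue SUB r0<-Add3 | r0:Add3,r1:5,r2:Add2,r3:4,r4:5,r5:Add1
c4: CDB Add1=0; issue MUL r1<-Mul1 | r0:Add3,r1:Mul1,r2:Add2,r3:4,r4:5,r5:0
c5: CDB Add2=4; issue MUL r1<-Mul2 | r0:Add3,r1:Mul2,r2:4,r3:4,r4:5,r5:0
c6: CDB Add3=1; issue ADD r5<-Add1 | r0:1,r1:Mul2,r2:4,r3:4,r4:5,r5:Add1
c7: stall | r0:1,r1:Mul2,r2:4,r3:4,r4:5,r5:Add1
c8: stall | r0:1,r1:Mul2,r2:4,r3:4,r4:5,r5:Add1
c9: stall | r0:1,r1:Mul2,r2:4,r3:4,r4:5,r5:Add1
c10: CDB Mul1=5; issue MUL r1<-Mul1 | r0:1,r1:Mul1,r2:4,r3:4,r4:5,r5:Add1
c11: CDB Mul2=0; issue MUL r5<-Mul2 | r0:1,r1:Mul1,r2:4,r3:4,r4:5,r5:Mul2
c12: - | r0:1,r1:Mul1,r2:4,r3:4,r4:5,r5:Mul2
c13: - | r0:1,r1:Mul1,r2:4,r3:4,r4:5,r5:Mul2
c14: CDB Add1=1 | r0:1,r1:Mul1,r2:4,r3:4,r4:5,r5:Mul2
c15: CDB Mul2=4 | r0:1,r1:Mul1,r2:4,r3:4,r4:5,r5:4
c16: - | r0:1,r1:Mul1,r2:4,r3:4,r4:5,r5:4
c17: - | r0:1,r1:Mul1,r2:4,r3:4,r4:5,r5:4
c18: CDB Mul1=4 | r0:1,r1:4,r2:4,r3:4,r4:5,r5:4

STATUS = VALUE 4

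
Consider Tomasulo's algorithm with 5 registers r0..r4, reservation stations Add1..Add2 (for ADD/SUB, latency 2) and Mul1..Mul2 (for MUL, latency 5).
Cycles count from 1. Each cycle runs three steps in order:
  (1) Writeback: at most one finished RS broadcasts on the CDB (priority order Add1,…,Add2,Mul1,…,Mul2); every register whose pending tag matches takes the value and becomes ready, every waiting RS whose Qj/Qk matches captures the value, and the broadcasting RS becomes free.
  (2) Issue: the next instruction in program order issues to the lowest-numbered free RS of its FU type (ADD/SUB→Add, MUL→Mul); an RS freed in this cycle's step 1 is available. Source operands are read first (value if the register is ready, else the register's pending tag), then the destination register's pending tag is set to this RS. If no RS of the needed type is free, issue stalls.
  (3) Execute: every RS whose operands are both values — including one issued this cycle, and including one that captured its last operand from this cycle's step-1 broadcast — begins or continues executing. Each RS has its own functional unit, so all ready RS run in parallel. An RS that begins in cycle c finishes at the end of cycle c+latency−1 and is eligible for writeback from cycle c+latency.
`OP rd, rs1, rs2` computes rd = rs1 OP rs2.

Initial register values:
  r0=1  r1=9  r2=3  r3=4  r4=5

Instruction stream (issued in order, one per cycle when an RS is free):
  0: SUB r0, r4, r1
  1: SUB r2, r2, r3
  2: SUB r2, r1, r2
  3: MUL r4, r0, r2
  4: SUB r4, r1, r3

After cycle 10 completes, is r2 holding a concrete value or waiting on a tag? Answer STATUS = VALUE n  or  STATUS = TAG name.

STATUS = VALUE 10

c1: issue SUB r0<-Add1 | r0:Add1,r1:9,r2:3,r3:4,r4:5
c2: issue SUB r2<-Add2 | r0:Add1,r1:9,r2:Add2,r3:4,r4:5
c3: CDB Add1=-4; issue SUB r2<-Add1 | r0:-4,r1:9,r2:Add1,r3:4,r4:5
c4: CDB Add2=-1; issue MUL r4<-Mul1 | r0:-4,r1:9,r2:Add1,r3:4,r4:Mul1
c5: issue SUB r4<-Add2 | r0:-4,r1:9,r2:Add1,r3:4,r4:Add2
c6: CDB Add1=10 | r0:-4,r1:9,r2:10,r3:4,r4:Add2
c7: CDB Add2=5 | r0:-4,r1:9,r2:10,r3:4,r4:5
c8: - | r0:-4,r1:9,r2:10,r3:4,r4:5
c9: - | r0:-4,r1:9,r2:10,r3:4,r4:5
c10: - | r0:-4,r1:9,r2:10,r3:4,r4:5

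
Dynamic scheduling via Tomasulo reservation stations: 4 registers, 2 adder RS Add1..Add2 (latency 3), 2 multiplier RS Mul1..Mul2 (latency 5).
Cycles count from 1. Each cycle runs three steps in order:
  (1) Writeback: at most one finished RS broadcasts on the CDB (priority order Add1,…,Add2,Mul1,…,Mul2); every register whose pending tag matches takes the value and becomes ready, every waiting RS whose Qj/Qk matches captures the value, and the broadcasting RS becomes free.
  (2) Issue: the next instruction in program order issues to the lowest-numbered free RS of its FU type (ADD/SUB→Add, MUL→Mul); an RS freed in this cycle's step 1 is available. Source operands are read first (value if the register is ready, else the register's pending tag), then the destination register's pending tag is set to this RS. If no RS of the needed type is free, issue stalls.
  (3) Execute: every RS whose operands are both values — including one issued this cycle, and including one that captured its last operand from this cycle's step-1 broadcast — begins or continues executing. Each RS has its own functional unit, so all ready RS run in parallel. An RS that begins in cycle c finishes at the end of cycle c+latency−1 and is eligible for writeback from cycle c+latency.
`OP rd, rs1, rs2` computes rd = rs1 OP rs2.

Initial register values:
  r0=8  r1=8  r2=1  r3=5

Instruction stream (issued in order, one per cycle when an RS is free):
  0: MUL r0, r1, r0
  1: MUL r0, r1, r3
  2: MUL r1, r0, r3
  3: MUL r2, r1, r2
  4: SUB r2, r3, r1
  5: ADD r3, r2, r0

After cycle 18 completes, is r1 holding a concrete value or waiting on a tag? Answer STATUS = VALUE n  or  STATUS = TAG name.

c1: issue MUL r0<-Mul1 | r0:Mul1,r1:8,r2:1,r3:5
c2: issue MUL r0<-Mul2 | r0:Mul2,r1:8,r2:1,r3:5
c3: stall | r0:Mul2,r1:8,r2:1,r3:5
c4: stall | r0:Mul2,r1:8,r2:1,r3:5
c5: stall | r0:Mul2,r1:8,r2:1,r3:5
c6: CDB Mul1=64; issue MUL r1<-Mul1 | r0:Mul2,r1:Mul1,r2:1,r3:5
c7: CDB Mul2=40; issue MUL r2<-Mul2 | r0:40,r1:Mul1,r2:Mul2,r3:5
c8: issue SUB r2<-Add1 | r0:40,r1:Mul1,r2:Add1,r3:5
c9: issue ADD r3<-Add2 | r0:40,r1:Mul1,r2:Add1,r3:Add2
c10: - | r0:40,r1:Mul1,r2:Add1,r3:Add2
c11: - | r0:40,r1:Mul1,r2:Add1,r3:Add2
c12: CDB Mul1=200 | r0:40,r1:200,r2:Add1,r3:Add2
c13: - | r0:40,r1:200,r2:Add1,r3:Add2
c14: - | r0:40,r1:200,r2:Add1,r3:Add2
c15: CDB Add1=-195 | r0:40,r1:200,r2:-195,r3:Add2
c16: - | r0:40,r1:200,r2:-195,r3:Add2
c17: CDB Mul2=200 | r0:40,r1:200,r2:-195,r3:Add2
c18: CDB Add2=-155 | r0:40,r1:200,r2:-195,r3:-155

STATUS = VALUE 200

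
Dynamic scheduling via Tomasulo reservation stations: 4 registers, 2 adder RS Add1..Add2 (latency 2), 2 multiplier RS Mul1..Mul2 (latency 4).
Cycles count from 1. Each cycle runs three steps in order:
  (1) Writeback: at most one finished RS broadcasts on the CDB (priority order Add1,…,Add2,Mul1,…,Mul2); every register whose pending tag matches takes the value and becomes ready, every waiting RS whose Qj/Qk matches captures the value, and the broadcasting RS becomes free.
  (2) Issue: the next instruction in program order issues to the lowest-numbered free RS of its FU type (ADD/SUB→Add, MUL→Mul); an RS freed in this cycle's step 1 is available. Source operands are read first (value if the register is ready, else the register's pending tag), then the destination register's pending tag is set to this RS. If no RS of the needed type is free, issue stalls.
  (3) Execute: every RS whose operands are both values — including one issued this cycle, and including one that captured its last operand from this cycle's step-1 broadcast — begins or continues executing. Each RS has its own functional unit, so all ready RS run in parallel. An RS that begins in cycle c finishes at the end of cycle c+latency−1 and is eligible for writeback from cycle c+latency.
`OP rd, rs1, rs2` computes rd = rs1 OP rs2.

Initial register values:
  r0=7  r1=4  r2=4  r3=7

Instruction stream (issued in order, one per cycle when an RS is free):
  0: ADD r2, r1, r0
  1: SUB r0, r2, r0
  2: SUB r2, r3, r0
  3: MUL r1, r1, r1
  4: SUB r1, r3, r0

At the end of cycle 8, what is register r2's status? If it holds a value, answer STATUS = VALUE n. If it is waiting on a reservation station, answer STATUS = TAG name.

STATUS = VALUE 3

  c1: issue ADD r2<-Add1  regs: r0:7,r1:4,r2:Add1,r3:7
  c2: issue SUB r0<-Add2  regs: r0:Add2,r1:4,r2:Add1,r3:7
  c3: CDB Add1=11; issue SUB r2<-Add1  regs: r0:Add2,r1:4,r2:Add1,r3:7
  c4: issue MUL r1<-Mul1  regs: r0:Add2,r1:Mul1,r2:Add1,r3:7
  c5: CDB Add2=4; issue SUB r1<-Add2  regs: r0:4,r1:Add2,r2:Add1,r3:7
  c6: -  regs: r0:4,r1:Add2,r2:Add1,r3:7
  c7: CDB Add1=3  regs: r0:4,r1:Add2,r2:3,r3:7
  c8: CDB Add2=3  regs: r0:4,r1:3,r2:3,r3:7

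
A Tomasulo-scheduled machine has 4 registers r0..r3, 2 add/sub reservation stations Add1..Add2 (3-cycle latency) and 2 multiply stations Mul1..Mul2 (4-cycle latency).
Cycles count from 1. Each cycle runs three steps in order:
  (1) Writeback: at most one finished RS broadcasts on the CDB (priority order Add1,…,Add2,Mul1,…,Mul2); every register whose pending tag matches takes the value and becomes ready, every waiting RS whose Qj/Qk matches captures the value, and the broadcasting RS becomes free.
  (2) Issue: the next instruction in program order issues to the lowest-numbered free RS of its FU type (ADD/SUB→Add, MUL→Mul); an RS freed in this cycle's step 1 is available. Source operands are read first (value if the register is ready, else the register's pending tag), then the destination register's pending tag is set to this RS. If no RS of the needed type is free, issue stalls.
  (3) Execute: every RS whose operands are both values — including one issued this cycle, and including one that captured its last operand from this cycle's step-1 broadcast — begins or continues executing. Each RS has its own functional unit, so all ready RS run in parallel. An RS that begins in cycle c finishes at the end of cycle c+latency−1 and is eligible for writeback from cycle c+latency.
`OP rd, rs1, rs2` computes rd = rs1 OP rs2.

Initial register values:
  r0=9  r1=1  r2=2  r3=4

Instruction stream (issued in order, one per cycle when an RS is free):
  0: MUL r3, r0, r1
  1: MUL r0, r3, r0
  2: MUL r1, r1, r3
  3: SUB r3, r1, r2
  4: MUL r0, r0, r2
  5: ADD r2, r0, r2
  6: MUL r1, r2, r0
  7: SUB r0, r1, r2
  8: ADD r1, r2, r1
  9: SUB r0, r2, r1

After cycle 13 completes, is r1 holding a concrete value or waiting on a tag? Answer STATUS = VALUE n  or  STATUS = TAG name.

STATUS = TAG Mul2

cycle 1: issue MUL r3<-Mul1 // r0:9,r1:1,r2:2,r3:Mul1
cycle 2: issue MUL r0<-Mul2 // r0:Mul2,r1:1,r2:2,r3:Mul1
cycle 3: stall // r0:Mul2,r1:1,r2:2,r3:Mul1
cycle 4: stall // r0:Mul2,r1:1,r2:2,r3:Mul1
cycle 5: CDB Mul1=9; issue MUL r1<-Mul1 // r0:Mul2,r1:Mul1,r2:2,r3:9
cycle 6: issue SUB r3<-Add1 // r0:Mul2,r1:Mul1,r2:2,r3:Add1
cycle 7: stall // r0:Mul2,r1:Mul1,r2:2,r3:Add1
cycle 8: stall // r0:Mul2,r1:Mul1,r2:2,r3:Add1
cycle 9: CDB Mul1=9; issue MUL r0<-Mul1 // r0:Mul1,r1:9,r2:2,r3:Add1
cycle 10: CDB Mul2=81; issue ADD r2<-Add2 // r0:Mul1,r1:9,r2:Add2,r3:Add1
cycle 11: issue MUL r1<-Mul2 // r0:Mul1,r1:Mul2,r2:Add2,r3:Add1
cycle 12: CDB Add1=7; issue SUB r0<-Add1 // r0:Add1,r1:Mul2,r2:Add2,r3:7
cycle 13: stall // r0:Add1,r1:Mul2,r2:Add2,r3:7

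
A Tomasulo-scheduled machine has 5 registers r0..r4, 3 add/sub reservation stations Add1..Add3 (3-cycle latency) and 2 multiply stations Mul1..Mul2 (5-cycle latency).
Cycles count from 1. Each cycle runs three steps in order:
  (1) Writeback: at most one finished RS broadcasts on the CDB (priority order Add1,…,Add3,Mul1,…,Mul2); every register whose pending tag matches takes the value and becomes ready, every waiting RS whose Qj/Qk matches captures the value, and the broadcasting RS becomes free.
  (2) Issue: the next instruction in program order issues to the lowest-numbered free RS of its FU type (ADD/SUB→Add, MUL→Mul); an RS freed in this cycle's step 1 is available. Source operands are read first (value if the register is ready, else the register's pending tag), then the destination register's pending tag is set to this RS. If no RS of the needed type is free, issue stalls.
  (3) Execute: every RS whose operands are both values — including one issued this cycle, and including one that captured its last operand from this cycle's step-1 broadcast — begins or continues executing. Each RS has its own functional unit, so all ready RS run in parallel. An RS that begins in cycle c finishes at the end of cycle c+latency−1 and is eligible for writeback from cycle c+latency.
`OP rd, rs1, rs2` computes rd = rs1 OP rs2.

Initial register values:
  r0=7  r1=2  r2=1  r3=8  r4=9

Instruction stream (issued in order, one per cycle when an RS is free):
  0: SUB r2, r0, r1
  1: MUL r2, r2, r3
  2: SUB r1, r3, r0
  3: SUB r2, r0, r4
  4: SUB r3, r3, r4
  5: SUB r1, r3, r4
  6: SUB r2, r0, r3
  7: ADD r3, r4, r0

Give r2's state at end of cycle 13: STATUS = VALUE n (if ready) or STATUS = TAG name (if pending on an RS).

STATUS = VALUE 8

c1: issue SUB r2<-Add1 | r0:7,r1:2,r2:Add1,r3:8,r4:9
c2: issue MUL r2<-Mul1 | r0:7,r1:2,r2:Mul1,r3:8,r4:9
c3: issue SUB r1<-Add2 | r0:7,r1:Add2,r2:Mul1,r3:8,r4:9
c4: CDB Add1=5; issue SUB r2<-Add1 | r0:7,r1:Add2,r2:Add1,r3:8,r4:9
c5: issue SUB r3<-Add3 | r0:7,r1:Add2,r2:Add1,r3:Add3,r4:9
c6: CDB Add2=1; issue SUB r1<-Add2 | r0:7,r1:Add2,r2:Add1,r3:Add3,r4:9
c7: CDB Add1=-2; issue SUB r2<-Add1 | r0:7,r1:Add2,r2:Add1,r3:Add3,r4:9
c8: CDB Add3=-1; issue ADD r3<-Add3 | r0:7,r1:Add2,r2:Add1,r3:Add3,r4:9
c9: CDB Mul1=40 | r0:7,r1:Add2,r2:Add1,r3:Add3,r4:9
c10: - | r0:7,r1:Add2,r2:Add1,r3:Add3,r4:9
c11: CDB Add1=8 | r0:7,r1:Add2,r2:8,r3:Add3,r4:9
c12: CDB Add2=-10 | r0:7,r1:-10,r2:8,r3:Add3,r4:9
c13: CDB Add3=16 | r0:7,r1:-10,r2:8,r3:16,r4:9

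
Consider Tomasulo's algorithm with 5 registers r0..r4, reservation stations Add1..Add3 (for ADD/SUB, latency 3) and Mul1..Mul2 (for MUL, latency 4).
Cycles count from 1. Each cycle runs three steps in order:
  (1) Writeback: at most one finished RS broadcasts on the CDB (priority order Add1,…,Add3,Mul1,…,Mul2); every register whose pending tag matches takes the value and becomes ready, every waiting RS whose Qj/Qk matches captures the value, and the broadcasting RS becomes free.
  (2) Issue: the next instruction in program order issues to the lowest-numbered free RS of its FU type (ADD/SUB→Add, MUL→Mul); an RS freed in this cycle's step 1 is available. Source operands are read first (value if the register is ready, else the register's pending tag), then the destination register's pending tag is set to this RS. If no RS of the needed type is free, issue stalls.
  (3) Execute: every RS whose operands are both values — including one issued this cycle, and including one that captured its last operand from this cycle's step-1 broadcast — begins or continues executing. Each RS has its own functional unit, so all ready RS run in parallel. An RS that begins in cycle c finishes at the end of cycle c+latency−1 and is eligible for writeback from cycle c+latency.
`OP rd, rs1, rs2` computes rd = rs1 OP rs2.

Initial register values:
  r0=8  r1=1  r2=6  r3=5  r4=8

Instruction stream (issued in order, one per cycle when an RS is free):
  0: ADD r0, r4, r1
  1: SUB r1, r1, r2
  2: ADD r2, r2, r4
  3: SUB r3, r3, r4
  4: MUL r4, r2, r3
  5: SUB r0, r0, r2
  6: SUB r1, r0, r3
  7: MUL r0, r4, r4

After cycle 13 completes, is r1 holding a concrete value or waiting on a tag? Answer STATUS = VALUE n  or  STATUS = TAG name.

cycle 1: issue ADD r0<-Add1 // r0:Add1,r1:1,r2:6,r3:5,r4:8
cycle 2: issue SUB r1<-Add2 // r0:Add1,r1:Add2,r2:6,r3:5,r4:8
cycle 3: issue ADD r2<-Add3 // r0:Add1,r1:Add2,r2:Add3,r3:5,r4:8
cycle 4: CDB Add1=9; issue SUB r3<-Add1 // r0:9,r1:Add2,r2:Add3,r3:Add1,r4:8
cycle 5: CDB Add2=-5; issue MUL r4<-Mul1 // r0:9,r1:-5,r2:Add3,r3:Add1,r4:Mul1
cycle 6: CDB Add3=14; issue SUB r0<-Add2 // r0:Add2,r1:-5,r2:14,r3:Add1,r4:Mul1
cycle 7: CDB Add1=-3; issue SUB r1<-Add1 // r0:Add2,r1:Add1,r2:14,r3:-3,r4:Mul1
cycle 8: issue MUL r0<-Mul2 // r0:Mul2,r1:Add1,r2:14,r3:-3,r4:Mul1
cycle 9: CDB Add2=-5 // r0:Mul2,r1:Add1,r2:14,r3:-3,r4:Mul1
cycle 10: - // r0:Mul2,r1:Add1,r2:14,r3:-3,r4:Mul1
cycle 11: CDB Mul1=-42 // r0:Mul2,r1:Add1,r2:14,r3:-3,r4:-42
cycle 12: CDB Add1=-2 // r0:Mul2,r1:-2,r2:14,r3:-3,r4:-42
cycle 13: - // r0:Mul2,r1:-2,r2:14,r3:-3,r4:-42

STATUS = VALUE -2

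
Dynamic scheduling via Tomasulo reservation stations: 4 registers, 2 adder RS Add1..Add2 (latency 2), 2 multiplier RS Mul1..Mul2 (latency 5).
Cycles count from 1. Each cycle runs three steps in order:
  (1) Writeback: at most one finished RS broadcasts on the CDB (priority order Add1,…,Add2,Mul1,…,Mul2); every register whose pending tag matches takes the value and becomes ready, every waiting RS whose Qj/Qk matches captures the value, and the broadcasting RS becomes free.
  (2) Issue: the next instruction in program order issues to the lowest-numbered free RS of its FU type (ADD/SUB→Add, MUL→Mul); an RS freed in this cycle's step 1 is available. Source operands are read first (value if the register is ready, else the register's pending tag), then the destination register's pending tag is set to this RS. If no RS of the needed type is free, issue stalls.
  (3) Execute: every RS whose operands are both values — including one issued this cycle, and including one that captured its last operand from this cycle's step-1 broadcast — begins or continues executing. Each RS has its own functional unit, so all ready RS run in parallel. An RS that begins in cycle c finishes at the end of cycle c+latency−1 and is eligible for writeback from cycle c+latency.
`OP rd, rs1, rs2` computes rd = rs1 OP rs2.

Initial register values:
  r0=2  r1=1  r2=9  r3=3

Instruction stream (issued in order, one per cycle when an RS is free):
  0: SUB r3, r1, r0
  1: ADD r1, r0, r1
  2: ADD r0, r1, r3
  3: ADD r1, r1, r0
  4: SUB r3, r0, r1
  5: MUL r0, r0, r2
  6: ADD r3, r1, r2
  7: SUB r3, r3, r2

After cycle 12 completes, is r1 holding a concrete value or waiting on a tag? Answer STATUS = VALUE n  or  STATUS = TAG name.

c1: issue SUB r3<-Add1 | r0:2,r1:1,r2:9,r3:Add1
c2: issue ADD r1<-Add2 | r0:2,r1:Add2,r2:9,r3:Add1
c3: CDB Add1=-1; issue ADD r0<-Add1 | r0:Add1,r1:Add2,r2:9,r3:-1
c4: CDB Add2=3; issue ADD r1<-Add2 | r0:Add1,r1:Add2,r2:9,r3:-1
c5: stall | r0:Add1,r1:Add2,r2:9,r3:-1
c6: CDB Add1=2; issue SUB r3<-Add1 | r0:2,r1:Add2,r2:9,r3:Add1
c7: issue MUL r0<-Mul1 | r0:Mul1,r1:Add2,r2:9,r3:Add1
c8: CDB Add2=5; issue ADD r3<-Add2 | r0:Mul1,r1:5,r2:9,r3:Add2
c9: stall | r0:Mul1,r1:5,r2:9,r3:Add2
c10: CDB Add1=-3; issue SUB r3<-Add1 | r0:Mul1,r1:5,r2:9,r3:Add1
c11: CDB Add2=14 | r0:Mul1,r1:5,r2:9,r3:Add1
c12: CDB Mul1=18 | r0:18,r1:5,r2:9,r3:Add1

STATUS = VALUE 5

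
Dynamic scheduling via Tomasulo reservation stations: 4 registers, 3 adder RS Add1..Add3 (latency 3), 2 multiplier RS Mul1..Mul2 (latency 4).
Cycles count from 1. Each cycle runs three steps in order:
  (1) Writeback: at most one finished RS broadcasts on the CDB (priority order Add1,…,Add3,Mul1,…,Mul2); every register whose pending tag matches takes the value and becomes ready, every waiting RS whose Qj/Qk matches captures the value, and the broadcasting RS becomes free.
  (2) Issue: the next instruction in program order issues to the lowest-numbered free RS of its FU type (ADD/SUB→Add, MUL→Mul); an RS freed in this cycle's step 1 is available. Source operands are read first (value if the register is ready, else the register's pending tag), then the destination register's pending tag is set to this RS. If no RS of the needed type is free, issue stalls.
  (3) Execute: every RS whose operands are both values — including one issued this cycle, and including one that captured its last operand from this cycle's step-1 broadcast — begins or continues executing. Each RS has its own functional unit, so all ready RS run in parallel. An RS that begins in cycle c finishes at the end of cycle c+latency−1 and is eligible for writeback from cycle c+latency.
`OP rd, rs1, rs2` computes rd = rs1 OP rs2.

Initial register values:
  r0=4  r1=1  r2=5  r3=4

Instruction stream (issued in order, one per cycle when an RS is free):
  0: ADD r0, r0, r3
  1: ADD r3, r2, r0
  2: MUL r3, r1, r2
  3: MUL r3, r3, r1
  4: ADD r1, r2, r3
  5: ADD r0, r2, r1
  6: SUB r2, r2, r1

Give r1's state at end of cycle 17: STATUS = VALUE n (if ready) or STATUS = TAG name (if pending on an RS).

STATUS = VALUE 10

c1: issue ADD r0<-Add1 | r0:Add1,r1:1,r2:5,r3:4
c2: issue ADD r3<-Add2 | r0:Add1,r1:1,r2:5,r3:Add2
c3: issue MUL r3<-Mul1 | r0:Add1,r1:1,r2:5,r3:Mul1
c4: CDB Add1=8; issue MUL r3<-Mul2 | r0:8,r1:1,r2:5,r3:Mul2
c5: issue ADD r1<-Add1 | r0:8,r1:Add1,r2:5,r3:Mul2
c6: issue ADD r0<-Add3 | r0:Add3,r1:Add1,r2:5,r3:Mul2
c7: CDB Add2=13; issue SUB r2<-Add2 | r0:Add3,r1:Add1,r2:Add2,r3:Mul2
c8: CDB Mul1=5 | r0:Add3,r1:Add1,r2:Add2,r3:Mul2
c9: - | r0:Add3,r1:Add1,r2:Add2,r3:Mul2
c10: - | r0:Add3,r1:Add1,r2:Add2,r3:Mul2
c11: - | r0:Add3,r1:Add1,r2:Add2,r3:Mul2
c12: CDB Mul2=5 | r0:Add3,r1:Add1,r2:Add2,r3:5
c13: - | r0:Add3,r1:Add1,r2:Add2,r3:5
c14: - | r0:Add3,r1:Add1,r2:Add2,r3:5
c15: CDB Add1=10 | r0:Add3,r1:10,r2:Add2,r3:5
c16: - | r0:Add3,r1:10,r2:Add2,r3:5
c17: - | r0:Add3,r1:10,r2:Add2,r3:5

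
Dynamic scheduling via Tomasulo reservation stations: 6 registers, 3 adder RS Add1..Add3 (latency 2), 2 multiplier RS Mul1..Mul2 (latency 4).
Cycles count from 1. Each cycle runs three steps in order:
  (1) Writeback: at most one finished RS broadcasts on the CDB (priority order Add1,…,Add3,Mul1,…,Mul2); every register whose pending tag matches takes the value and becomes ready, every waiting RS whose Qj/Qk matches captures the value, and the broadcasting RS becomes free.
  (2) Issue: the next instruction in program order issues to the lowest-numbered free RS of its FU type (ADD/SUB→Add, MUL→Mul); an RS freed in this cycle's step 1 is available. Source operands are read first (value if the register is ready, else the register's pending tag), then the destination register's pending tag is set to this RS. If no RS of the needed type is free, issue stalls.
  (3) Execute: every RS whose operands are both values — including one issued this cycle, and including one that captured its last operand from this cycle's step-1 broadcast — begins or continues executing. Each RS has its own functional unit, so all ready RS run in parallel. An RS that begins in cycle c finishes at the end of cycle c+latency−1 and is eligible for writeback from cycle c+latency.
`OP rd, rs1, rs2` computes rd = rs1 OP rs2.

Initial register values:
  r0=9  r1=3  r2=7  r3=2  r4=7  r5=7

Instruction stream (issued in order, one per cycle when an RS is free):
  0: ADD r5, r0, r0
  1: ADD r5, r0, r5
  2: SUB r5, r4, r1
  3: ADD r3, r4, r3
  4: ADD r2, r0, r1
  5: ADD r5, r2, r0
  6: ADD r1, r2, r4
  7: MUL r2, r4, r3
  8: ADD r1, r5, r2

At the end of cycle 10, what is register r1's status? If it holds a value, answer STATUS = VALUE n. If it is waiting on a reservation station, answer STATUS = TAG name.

STATUS = TAG Add1

c1: issue ADD r5<-Add1 | r0:9,r1:3,r2:7,r3:2,r4:7,r5:Add1
c2: issue ADD r5<-Add2 | r0:9,r1:3,r2:7,r3:2,r4:7,r5:Add2
c3: CDB Add1=18; issue SUB r5<-Add1 | r0:9,r1:3,r2:7,r3:2,r4:7,r5:Add1
c4: issue ADD r3<-Add3 | r0:9,r1:3,r2:7,r3:Add3,r4:7,r5:Add1
c5: CDB Add1=4; issue ADD r2<-Add1 | r0:9,r1:3,r2:Add1,r3:Add3,r4:7,r5:4
c6: CDB Add2=27; issue ADD r5<-Add2 | r0:9,r1:3,r2:Add1,r3:Add3,r4:7,r5:Add2
c7: CDB Add1=12; issue ADD r1<-Add1 | r0:9,r1:Add1,r2:12,r3:Add3,r4:7,r5:Add2
c8: CDB Add3=9; issue MUL r2<-Mul1 | r0:9,r1:Add1,r2:Mul1,r3:9,r4:7,r5:Add2
c9: CDB Add1=19; issue ADD r1<-Add1 | r0:9,r1:Add1,r2:Mul1,r3:9,r4:7,r5:Add2
c10: CDB Add2=21 | r0:9,r1:Add1,r2:Mul1,r3:9,r4:7,r5:21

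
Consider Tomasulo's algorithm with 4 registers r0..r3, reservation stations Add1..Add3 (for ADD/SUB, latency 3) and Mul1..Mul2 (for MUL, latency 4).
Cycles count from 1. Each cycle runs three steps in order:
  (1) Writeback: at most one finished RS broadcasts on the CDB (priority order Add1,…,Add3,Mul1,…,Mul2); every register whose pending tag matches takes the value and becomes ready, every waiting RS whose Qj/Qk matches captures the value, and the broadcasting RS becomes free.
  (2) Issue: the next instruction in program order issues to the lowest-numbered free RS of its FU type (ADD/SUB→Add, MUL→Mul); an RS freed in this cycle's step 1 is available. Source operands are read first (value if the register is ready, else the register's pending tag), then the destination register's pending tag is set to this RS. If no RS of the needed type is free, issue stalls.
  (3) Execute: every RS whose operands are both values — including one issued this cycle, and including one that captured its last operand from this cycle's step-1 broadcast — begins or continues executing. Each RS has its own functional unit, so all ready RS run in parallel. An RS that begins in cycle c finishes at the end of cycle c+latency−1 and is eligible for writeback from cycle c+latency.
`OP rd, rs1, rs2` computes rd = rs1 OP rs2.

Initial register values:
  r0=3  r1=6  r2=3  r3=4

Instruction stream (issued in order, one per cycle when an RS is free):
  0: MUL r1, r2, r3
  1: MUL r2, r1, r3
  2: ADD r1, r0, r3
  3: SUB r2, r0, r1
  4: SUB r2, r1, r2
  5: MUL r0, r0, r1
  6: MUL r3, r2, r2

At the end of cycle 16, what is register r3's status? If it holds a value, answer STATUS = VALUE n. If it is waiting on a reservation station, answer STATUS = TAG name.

  c1: issue MUL r1<-Mul1  regs: r0:3,r1:Mul1,r2:3,r3:4
  c2: issue MUL r2<-Mul2  regs: r0:3,r1:Mul1,r2:Mul2,r3:4
  c3: issue ADD r1<-Add1  regs: r0:3,r1:Add1,r2:Mul2,r3:4
  c4: issue SUB r2<-Add2  regs: r0:3,r1:Add1,r2:Add2,r3:4
  c5: CDB Mul1=12; issue SUB r2<-Add3  regs: r0:3,r1:Add1,r2:Add3,r3:4
  c6: CDB Add1=7; issue MUL r0<-Mul1  regs: r0:Mul1,r1:7,r2:Add3,r3:4
  c7: stall  regs: r0:Mul1,r1:7,r2:Add3,r3:4
  c8: stall  regs: r0:Mul1,r1:7,r2:Add3,r3:4
  c9: CDB Add2=-4; stall  regs: r0:Mul1,r1:7,r2:Add3,r3:4
  c10: CDB Mul1=21; issue MUL r3<-Mul1  regs: r0:21,r1:7,r2:Add3,r3:Mul1
  c11: CDB Mul2=48  regs: r0:21,r1:7,r2:Add3,r3:Mul1
  c12: CDB Add3=11  regs: r0:21,r1:7,r2:11,r3:Mul1
  c13: -  regs: r0:21,r1:7,r2:11,r3:Mul1
  c14: -  regs: r0:21,r1:7,r2:11,r3:Mul1
  c15: -  regs: r0:21,r1:7,r2:11,r3:Mul1
  c16: CDB Mul1=121  regs: r0:21,r1:7,r2:11,r3:121

STATUS = VALUE 121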